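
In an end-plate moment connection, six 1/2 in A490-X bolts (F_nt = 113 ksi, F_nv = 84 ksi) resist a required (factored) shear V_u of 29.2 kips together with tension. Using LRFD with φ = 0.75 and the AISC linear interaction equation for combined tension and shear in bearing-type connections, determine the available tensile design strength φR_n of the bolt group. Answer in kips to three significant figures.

90.5 kips

A_b = π·0.5²/4 = 0.1963 in²; f_rv = 29.2 / (6 × 0.1963) = 24.79 ksi.
F'_nt = 1.3 F_nt − (F_nt / φF_nv) f_rv = 1.3·113 − (113/(0.75·84))·24.79 = 102.4 ksi, capped at F_nt → F'_nt = 102.4 ksi.
R_n = F'_nt · A_b · n = 102.4 × 0.1963 × 6 = 120.7 kips.
Design strength φR_n = 0.75 × 120.7 = 90.5 kips.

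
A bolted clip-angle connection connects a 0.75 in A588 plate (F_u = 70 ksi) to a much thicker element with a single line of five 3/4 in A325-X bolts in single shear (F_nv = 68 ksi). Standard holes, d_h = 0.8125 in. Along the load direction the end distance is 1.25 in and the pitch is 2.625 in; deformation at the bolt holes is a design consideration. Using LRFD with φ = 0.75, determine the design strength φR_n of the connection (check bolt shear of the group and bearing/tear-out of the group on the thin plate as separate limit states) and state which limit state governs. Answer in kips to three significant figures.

113 kips (bolt shear governs)

Bolt shear: A_b = π·0.75²/4 = 0.4418 in²; R_n = 68 × 0.4418 × 5 × 1 = 150.2 kips → 0.75 × 150.2 = 113 kips.
Bearing (1.2 l_c t F_u ≤ 2.4 d t F_u): upper limit = 2.4·0.75·0.75·70 = 94.5 kips.
  Edge l_c = 1.25 − 0.8125/2 = 0.8438 → r_n = 53.16 kips; interior l_c = 2.625 − 0.8125 = 1.812 → r_n = 94.5 kips.
  R_n,bearing = 1·53.16 + 4·94.5 = 431.2 kips → 0.75 × 431.2 = 323 kips.
Bolt shear governs: 113 kips.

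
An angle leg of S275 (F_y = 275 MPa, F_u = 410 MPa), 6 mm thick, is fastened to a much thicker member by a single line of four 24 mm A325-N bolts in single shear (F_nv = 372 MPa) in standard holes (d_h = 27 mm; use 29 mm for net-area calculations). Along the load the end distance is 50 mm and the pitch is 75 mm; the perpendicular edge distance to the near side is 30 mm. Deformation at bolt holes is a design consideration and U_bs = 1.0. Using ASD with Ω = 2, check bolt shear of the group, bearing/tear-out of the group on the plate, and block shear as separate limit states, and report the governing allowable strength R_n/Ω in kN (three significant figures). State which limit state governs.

147 kN (block shear governs)

Bolt shear: A_b = π·24²/4 = 452.4 mm²; R_n = 372 × 452.4 × 4 × 1 / 1000 = 673.2 kN → 673.2 / 2 = 337 kN.
Bearing: edge l_c = 36.5, r_n = 107.7 kN; interior l_c = 48, r_n = 141.7 kN; R_n = 107.7 + 3·141.7 = 532.8 kN → 266 kN.
Block shear: A_gv = 1650, A_nv = 1041, A_nt = 93 mm²; R_n = min(0.6F_uA_nv, 0.6F_yA_gv) + U_bs·F_u·A_nt = 294.2 kN → 147 kN.
Block shear governs: 147 kN.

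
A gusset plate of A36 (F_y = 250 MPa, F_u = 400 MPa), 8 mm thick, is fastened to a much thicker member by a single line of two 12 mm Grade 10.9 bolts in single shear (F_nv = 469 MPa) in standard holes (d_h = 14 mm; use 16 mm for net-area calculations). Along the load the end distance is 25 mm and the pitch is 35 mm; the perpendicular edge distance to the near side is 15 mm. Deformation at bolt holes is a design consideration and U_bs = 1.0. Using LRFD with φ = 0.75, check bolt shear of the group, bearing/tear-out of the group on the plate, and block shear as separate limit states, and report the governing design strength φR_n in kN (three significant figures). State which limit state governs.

68.6 kN (block shear governs)

Bolt shear: A_b = π·12²/4 = 113.1 mm²; R_n = 469 × 113.1 × 2 × 1 / 1000 = 106.1 kN → 0.75 × 106.1 = 79.6 kN.
Bearing: edge l_c = 18, r_n = 69.12 kN; interior l_c = 21, r_n = 80.64 kN; R_n = 69.12 + 1·80.64 = 149.8 kN → 112 kN.
Block shear: A_gv = 480, A_nv = 288, A_nt = 56 mm²; R_n = min(0.6F_uA_nv, 0.6F_yA_gv) + U_bs·F_u·A_nt = 91.52 kN → 68.6 kN.
Block shear governs: 68.6 kN.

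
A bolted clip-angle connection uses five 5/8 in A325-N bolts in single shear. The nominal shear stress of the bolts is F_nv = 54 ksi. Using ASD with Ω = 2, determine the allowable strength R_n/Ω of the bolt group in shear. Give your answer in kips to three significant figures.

A_b = π × 0.625² / 4 = 0.3068 in².
R_n = F_nv · A_b · n · n_s = 54 × 0.3068 × 5 × 1 = 82.83 kips.
Allowable strength R_n/Ω = 82.83 / 2 = 41.4 kips.

41.4 kips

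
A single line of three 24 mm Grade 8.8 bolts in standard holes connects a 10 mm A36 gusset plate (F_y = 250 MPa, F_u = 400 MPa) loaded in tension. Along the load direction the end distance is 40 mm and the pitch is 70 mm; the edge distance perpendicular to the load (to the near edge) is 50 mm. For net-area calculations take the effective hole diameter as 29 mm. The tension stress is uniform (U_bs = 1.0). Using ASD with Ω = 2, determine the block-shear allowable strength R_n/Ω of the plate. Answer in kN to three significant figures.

200 kN

Shear plane L_v = 40 + 2·70 = 180 mm; A_gv = 180 × 10 = 1800 mm².
A_nv = (180 − 2.5·29) × 10 = 1075 mm².
A_nt = (50 − 0.5·29) × 10 = 355 mm².
0.6 F_u A_nv = 258 kN; 0.6 F_y A_gv = 270 kN → shear rupture governs the shear term.
R_n = 258 + 1.0 × 400 × 355 / 1000 = 400 kN.
Allowable strength R_n/Ω = 400 / 2 = 200 kN.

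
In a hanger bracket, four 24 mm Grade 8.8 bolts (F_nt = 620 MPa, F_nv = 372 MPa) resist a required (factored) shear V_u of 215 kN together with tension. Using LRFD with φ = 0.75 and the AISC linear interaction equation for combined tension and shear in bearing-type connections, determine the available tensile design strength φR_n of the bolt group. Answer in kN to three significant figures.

736 kN

A_b = π·24²/4 = 452.4 mm²; f_rv = 215 × 1000 / (4 × 452.4) = 118.8 MPa.
F'_nt = 1.3 F_nt − (F_nt / φF_nv) f_rv = 1.3·620 − (620/(0.75·372))·118.8 = 542 MPa, capped at F_nt → F'_nt = 542 MPa.
R_n = F'_nt · A_b · n = 542 × 452.4 × 4 / 1000 = 980.7 kN.
Design strength φR_n = 0.75 × 980.7 = 736 kN.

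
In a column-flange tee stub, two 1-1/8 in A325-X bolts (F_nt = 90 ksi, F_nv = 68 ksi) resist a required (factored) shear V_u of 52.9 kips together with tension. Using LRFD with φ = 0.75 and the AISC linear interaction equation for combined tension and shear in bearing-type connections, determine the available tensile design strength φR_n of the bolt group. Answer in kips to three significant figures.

104 kips

A_b = π·1.125²/4 = 0.994 in²; f_rv = 52.9 / (2 × 0.994) = 26.61 ksi.
F'_nt = 1.3 F_nt − (F_nt / φF_nv) f_rv = 1.3·90 − (90/(0.75·68))·26.61 = 70.04 ksi, capped at F_nt → F'_nt = 70.04 ksi.
R_n = F'_nt · A_b · n = 70.04 × 0.994 × 2 = 139.2 kips.
Design strength φR_n = 0.75 × 139.2 = 104 kips.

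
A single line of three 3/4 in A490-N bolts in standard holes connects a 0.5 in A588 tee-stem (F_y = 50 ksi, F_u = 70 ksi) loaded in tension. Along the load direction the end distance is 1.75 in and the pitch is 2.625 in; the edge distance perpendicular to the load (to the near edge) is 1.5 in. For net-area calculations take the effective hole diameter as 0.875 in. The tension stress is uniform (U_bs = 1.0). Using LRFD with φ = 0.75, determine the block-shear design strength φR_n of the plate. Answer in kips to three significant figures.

Shear plane L_v = 1.75 + 2·2.625 = 7 in; A_gv = 7 × 0.5 = 3.5 in².
A_nv = (7 − 2.5·0.875) × 0.5 = 2.406 in².
A_nt = (1.5 − 0.5·0.875) × 0.5 = 0.5312 in².
0.6 F_u A_nv = 101.1 kips; 0.6 F_y A_gv = 105 kips → shear rupture governs the shear term.
R_n = 101.1 + 1.0 × 70 × 0.5312 = 138.2 kips.
Design strength φR_n = 0.75 × 138.2 = 104 kips.

104 kips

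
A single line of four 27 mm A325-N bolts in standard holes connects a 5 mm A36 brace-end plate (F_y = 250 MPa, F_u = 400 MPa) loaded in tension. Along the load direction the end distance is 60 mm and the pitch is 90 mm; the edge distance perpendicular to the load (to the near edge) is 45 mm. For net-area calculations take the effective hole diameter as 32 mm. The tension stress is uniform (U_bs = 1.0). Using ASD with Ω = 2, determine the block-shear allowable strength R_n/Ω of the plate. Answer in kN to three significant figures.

153 kN

Shear plane L_v = 60 + 3·90 = 330 mm; A_gv = 330 × 5 = 1650 mm².
A_nv = (330 − 3.5·32) × 5 = 1090 mm².
A_nt = (45 − 0.5·32) × 5 = 145 mm².
0.6 F_u A_nv = 261.6 kN; 0.6 F_y A_gv = 247.5 kN → shear yielding governs the shear term.
R_n = 247.5 + 1.0 × 400 × 145 / 1000 = 305.5 kN.
Allowable strength R_n/Ω = 305.5 / 2 = 153 kN.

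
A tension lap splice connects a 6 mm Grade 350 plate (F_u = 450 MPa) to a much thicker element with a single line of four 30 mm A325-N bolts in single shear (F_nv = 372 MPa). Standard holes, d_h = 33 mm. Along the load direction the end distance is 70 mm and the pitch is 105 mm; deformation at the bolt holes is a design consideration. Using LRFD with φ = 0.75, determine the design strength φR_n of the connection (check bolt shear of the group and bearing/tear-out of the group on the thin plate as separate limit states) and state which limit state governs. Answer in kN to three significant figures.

567 kN (bearing governs)

Bolt shear: A_b = π·30²/4 = 706.9 mm²; R_n = 372 × 706.9 × 4 × 1 / 1000 = 1052 kN → 0.75 × 1052 = 789 kN.
Bearing (1.2 l_c t F_u ≤ 2.4 d t F_u): upper limit = 2.4·30·6·450 / 1000 = 194.4 kN.
  Edge l_c = 70 − 33/2 = 53.5 → r_n = 173.3 kN; interior l_c = 105 − 33 = 72 → r_n = 194.4 kN.
  R_n,bearing = 1·173.3 + 3·194.4 = 756.5 kN → 0.75 × 756.5 = 567 kN.
Bearing governs: 567 kN.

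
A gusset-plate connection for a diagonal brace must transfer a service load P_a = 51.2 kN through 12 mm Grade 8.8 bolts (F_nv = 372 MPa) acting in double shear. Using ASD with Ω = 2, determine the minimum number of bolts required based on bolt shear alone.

A_b = π·12²/4 = 113.1 mm².
Per-bolt allowable strength R_n/Ω = 372 × 113.1 × 2 / 1000 / 2 = 42.07 kN.
n ≥ 51.2 / 42.07 = 1.217 → use 2 bolts.

2 bolts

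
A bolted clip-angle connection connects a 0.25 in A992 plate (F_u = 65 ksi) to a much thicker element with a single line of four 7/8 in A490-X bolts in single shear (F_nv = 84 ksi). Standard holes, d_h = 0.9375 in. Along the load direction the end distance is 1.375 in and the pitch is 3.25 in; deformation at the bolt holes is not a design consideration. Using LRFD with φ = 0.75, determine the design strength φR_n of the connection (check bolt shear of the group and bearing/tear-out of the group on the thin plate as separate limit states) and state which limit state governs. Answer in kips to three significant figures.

113 kips (bearing governs)

Bolt shear: A_b = π·0.875²/4 = 0.6013 in²; R_n = 84 × 0.6013 × 4 × 1 = 202 kips → 0.75 × 202 = 152 kips.
Bearing (1.5 l_c t F_u ≤ 3.0 d t F_u): upper limit = 3.0·0.875·0.25·65 = 42.66 kips.
  Edge l_c = 1.375 − 0.9375/2 = 0.9062 → r_n = 22.09 kips; interior l_c = 3.25 − 0.9375 = 2.312 → r_n = 42.66 kips.
  R_n,bearing = 1·22.09 + 3·42.66 = 150.1 kips → 0.75 × 150.1 = 113 kips.
Bearing governs: 113 kips.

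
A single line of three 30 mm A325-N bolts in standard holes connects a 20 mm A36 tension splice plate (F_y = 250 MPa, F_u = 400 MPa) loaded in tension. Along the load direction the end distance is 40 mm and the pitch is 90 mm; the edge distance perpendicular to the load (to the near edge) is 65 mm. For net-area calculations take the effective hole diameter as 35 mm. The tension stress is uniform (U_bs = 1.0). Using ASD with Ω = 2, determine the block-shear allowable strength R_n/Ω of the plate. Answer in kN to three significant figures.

508 kN

Shear plane L_v = 40 + 2·90 = 220 mm; A_gv = 220 × 20 = 4400 mm².
A_nv = (220 − 2.5·35) × 20 = 2650 mm².
A_nt = (65 − 0.5·35) × 20 = 950 mm².
0.6 F_u A_nv = 636 kN; 0.6 F_y A_gv = 660 kN → shear rupture governs the shear term.
R_n = 636 + 1.0 × 400 × 950 / 1000 = 1016 kN.
Allowable strength R_n/Ω = 1016 / 2 = 508 kN.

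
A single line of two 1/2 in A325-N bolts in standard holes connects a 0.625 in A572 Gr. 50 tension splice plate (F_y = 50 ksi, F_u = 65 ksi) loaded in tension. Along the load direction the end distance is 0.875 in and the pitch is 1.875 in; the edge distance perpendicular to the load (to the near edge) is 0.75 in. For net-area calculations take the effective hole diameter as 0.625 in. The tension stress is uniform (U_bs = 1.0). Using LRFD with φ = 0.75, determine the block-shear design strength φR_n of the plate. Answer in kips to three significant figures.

46.5 kips

Shear plane L_v = 0.875 + 1·1.875 = 2.75 in; A_gv = 2.75 × 0.625 = 1.719 in².
A_nv = (2.75 − 1.5·0.625) × 0.625 = 1.133 in².
A_nt = (0.75 − 0.5·0.625) × 0.625 = 0.2734 in².
0.6 F_u A_nv = 44.18 kips; 0.6 F_y A_gv = 51.56 kips → shear rupture governs the shear term.
R_n = 44.18 + 1.0 × 65 × 0.2734 = 61.95 kips.
Design strength φR_n = 0.75 × 61.95 = 46.5 kips.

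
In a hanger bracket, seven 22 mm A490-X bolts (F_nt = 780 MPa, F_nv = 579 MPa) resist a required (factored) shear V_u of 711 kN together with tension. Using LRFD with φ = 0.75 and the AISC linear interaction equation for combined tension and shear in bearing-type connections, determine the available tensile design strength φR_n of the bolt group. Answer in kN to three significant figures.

A_b = π·22²/4 = 380.1 mm²; f_rv = 711 × 1000 / (7 × 380.1) = 267.2 MPa.
F'_nt = 1.3 F_nt − (F_nt / φF_nv) f_rv = 1.3·780 − (780/(0.75·579))·267.2 = 534.1 MPa, capped at F_nt → F'_nt = 534.1 MPa.
R_n = F'_nt · A_b · n = 534.1 × 380.1 × 7 / 1000 = 1421 kN.
Design strength φR_n = 0.75 × 1421 = 1070 kN.

1070 kN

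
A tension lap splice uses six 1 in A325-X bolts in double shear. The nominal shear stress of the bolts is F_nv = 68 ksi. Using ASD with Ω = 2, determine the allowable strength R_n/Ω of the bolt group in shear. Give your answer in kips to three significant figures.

320 kips

A_b = π × 1² / 4 = 0.7854 in².
R_n = F_nv · A_b · n · n_s = 68 × 0.7854 × 6 × 2 = 640.9 kips.
Allowable strength R_n/Ω = 640.9 / 2 = 320 kips.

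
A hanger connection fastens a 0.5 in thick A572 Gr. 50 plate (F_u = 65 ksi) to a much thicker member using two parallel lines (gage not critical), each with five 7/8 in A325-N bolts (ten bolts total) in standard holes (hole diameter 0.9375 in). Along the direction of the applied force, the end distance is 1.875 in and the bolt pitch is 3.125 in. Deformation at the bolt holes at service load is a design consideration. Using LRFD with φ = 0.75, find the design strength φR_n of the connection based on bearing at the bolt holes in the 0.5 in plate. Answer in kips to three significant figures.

492 kips

Per bolt r_n = 1.2 l_c t F_u ≤ 2.4 d t F_u; upper limit = 2.4 × 0.875 × 0.5 × 65 = 68.25 kips.
Edge bolt: l_c = 1.875 − 0.9375/2 = 1.406 in → 1.2 × 1.406 × 0.5 × 65 = 54.84 → r_n = 54.84 kips.
Interior bolts: l_c = 3.125 − 0.9375 = 2.188 in → 1.2 × 2.188 × 0.5 × 65 = 85.31 → r_n = 68.25 kips.
R_n = 2 × 54.84 + 8 × 68.25 = 655.7 kips.
Design strength φR_n = 0.75 × 655.7 = 492 kips.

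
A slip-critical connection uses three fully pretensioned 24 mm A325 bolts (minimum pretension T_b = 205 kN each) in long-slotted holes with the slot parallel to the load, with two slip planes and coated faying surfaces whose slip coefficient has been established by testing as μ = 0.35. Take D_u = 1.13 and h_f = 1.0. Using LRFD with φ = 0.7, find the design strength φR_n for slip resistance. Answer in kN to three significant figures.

341 kN

R_n = μ · D_u · h_f · T_b · n_s · n_b = 0.35 × 1.13 × 1.0 × 205 × 2 × 3 = 486.5 kN.
Design strength φR_n = 0.7 × 486.5 = 341 kN.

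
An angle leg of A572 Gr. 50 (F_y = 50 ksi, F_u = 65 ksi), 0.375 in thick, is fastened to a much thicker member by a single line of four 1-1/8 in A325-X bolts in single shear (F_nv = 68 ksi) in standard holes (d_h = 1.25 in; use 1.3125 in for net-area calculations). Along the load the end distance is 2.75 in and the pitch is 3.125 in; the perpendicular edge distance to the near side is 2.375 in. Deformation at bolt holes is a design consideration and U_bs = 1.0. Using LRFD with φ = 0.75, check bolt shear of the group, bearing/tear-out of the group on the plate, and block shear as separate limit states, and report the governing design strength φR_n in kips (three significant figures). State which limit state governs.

Bolt shear: A_b = π·1.125²/4 = 0.994 in²; R_n = 68 × 0.994 × 4 × 1 = 270.4 kips → 0.75 × 270.4 = 203 kips.
Bearing: edge l_c = 2.125, r_n = 62.16 kips; interior l_c = 1.875, r_n = 54.84 kips; R_n = 62.16 + 3·54.84 = 226.7 kips → 170 kips.
Block shear: A_gv = 4.547, A_nv = 2.824, A_nt = 0.6445 in²; R_n = min(0.6F_uA_nv, 0.6F_yA_gv) + U_bs·F_u·A_nt = 152 kips → 114 kips.
Block shear governs: 114 kips.

114 kips (block shear governs)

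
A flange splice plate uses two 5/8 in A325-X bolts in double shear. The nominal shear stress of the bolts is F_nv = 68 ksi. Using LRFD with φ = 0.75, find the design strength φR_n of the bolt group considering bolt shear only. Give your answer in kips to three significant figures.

62.6 kips

A_b = π × 0.625² / 4 = 0.3068 in².
R_n = F_nv · A_b · n · n_s = 68 × 0.3068 × 2 × 2 = 83.45 kips.
Design strength φR_n = 0.75 × 83.45 = 62.6 kips.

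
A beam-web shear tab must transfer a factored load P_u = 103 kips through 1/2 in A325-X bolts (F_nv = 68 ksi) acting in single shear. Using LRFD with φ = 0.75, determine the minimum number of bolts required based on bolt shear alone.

A_b = π·0.5²/4 = 0.1963 in².
Per-bolt design strength φR_n = 0.75 × 68 × 0.1963 × 1 = 10.01 kips.
n ≥ 103 / 10.01 = 10.29 → use 11 bolts.

11 bolts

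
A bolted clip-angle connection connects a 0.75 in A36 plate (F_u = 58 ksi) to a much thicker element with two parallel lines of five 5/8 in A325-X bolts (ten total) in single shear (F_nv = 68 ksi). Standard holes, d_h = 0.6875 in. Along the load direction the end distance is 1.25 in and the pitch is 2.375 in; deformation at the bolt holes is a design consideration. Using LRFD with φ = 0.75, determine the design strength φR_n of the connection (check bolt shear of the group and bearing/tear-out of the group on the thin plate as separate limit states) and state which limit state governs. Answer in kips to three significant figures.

Bolt shear: A_b = π·0.625²/4 = 0.3068 in²; R_n = 68 × 0.3068 × 10 × 1 = 208.6 kips → 0.75 × 208.6 = 156 kips.
Bearing (1.2 l_c t F_u ≤ 2.4 d t F_u): upper limit = 2.4·0.625·0.75·58 = 65.25 kips.
  Edge l_c = 1.25 − 0.6875/2 = 0.9062 → r_n = 47.31 kips; interior l_c = 2.375 − 0.6875 = 1.688 → r_n = 65.25 kips.
  R_n,bearing = 2·47.31 + 8·65.25 = 616.6 kips → 0.75 × 616.6 = 462 kips.
Bolt shear governs: 156 kips.

156 kips (bolt shear governs)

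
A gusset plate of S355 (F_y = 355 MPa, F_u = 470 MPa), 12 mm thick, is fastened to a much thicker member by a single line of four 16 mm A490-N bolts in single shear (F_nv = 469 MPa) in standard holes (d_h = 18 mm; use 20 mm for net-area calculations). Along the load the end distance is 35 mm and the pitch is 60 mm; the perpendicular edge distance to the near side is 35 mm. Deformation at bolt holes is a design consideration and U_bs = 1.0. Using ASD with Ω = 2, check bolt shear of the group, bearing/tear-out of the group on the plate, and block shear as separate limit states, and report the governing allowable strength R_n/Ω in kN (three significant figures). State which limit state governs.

Bolt shear: A_b = π·16²/4 = 201.1 mm²; R_n = 469 × 201.1 × 4 × 1 / 1000 = 377.2 kN → 377.2 / 2 = 189 kN.
Bearing: edge l_c = 26, r_n = 176 kN; interior l_c = 42, r_n = 216.6 kN; R_n = 176 + 3·216.6 = 825.7 kN → 413 kN.
Block shear: A_gv = 2580, A_nv = 1740, A_nt = 300 mm²; R_n = min(0.6F_uA_nv, 0.6F_yA_gv) + U_bs·F_u·A_nt = 631.7 kN → 316 kN.
Bolt shear governs: 189 kN.

189 kN (bolt shear governs)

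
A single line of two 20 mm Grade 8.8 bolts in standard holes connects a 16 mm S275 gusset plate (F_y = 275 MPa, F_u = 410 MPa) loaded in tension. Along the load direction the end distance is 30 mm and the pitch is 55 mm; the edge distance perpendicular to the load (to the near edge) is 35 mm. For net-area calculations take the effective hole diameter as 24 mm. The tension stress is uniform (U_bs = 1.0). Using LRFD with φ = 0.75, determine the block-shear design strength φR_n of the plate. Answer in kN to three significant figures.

258 kN

Shear plane L_v = 30 + 1·55 = 85 mm; A_gv = 85 × 16 = 1360 mm².
A_nv = (85 − 1.5·24) × 16 = 784 mm².
A_nt = (35 − 0.5·24) × 16 = 368 mm².
0.6 F_u A_nv = 192.9 kN; 0.6 F_y A_gv = 224.4 kN → shear rupture governs the shear term.
R_n = 192.9 + 1.0 × 410 × 368 / 1000 = 343.7 kN.
Design strength φR_n = 0.75 × 343.7 = 258 kN.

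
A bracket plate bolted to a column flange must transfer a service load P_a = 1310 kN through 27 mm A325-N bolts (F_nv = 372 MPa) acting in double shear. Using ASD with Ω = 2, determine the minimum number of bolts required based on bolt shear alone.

A_b = π·27²/4 = 572.6 mm².
Per-bolt allowable strength R_n/Ω = 372 × 572.6 × 2 / 1000 / 2 = 213 kN.
n ≥ 1310 / 213 = 6.151 → use 7 bolts.

7 bolts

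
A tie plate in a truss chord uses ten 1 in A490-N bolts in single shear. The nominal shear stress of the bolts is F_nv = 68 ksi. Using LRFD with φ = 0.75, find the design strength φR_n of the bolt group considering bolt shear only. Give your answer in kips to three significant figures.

401 kips

A_b = π × 1² / 4 = 0.7854 in².
R_n = F_nv · A_b · n · n_s = 68 × 0.7854 × 10 × 1 = 534.1 kips.
Design strength φR_n = 0.75 × 534.1 = 401 kips.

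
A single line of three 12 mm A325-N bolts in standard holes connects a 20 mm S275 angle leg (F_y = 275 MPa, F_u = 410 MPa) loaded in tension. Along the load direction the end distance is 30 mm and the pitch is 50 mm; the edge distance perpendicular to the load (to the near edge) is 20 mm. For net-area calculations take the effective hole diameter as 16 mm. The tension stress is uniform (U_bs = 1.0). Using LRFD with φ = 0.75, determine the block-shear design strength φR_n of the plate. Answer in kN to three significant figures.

Shear plane L_v = 30 + 2·50 = 130 mm; A_gv = 130 × 20 = 2600 mm².
A_nv = (130 − 2.5·16) × 20 = 1800 mm².
A_nt = (20 − 0.5·16) × 20 = 240 mm².
0.6 F_u A_nv = 442.8 kN; 0.6 F_y A_gv = 429 kN → shear yielding governs the shear term.
R_n = 429 + 1.0 × 410 × 240 / 1000 = 527.4 kN.
Design strength φR_n = 0.75 × 527.4 = 396 kN.

396 kN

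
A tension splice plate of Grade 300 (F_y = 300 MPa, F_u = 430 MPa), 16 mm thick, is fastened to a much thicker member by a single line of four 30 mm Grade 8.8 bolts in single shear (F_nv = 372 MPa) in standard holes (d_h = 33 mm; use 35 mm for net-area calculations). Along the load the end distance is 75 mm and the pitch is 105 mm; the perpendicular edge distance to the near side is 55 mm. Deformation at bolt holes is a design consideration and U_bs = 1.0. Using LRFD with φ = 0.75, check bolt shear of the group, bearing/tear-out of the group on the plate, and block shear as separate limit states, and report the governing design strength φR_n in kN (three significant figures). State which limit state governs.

Bolt shear: A_b = π·30²/4 = 706.9 mm²; R_n = 372 × 706.9 × 4 × 1 / 1000 = 1052 kN → 0.75 × 1052 = 789 kN.
Bearing: edge l_c = 58.5, r_n = 483 kN; interior l_c = 72, r_n = 495.4 kN; R_n = 483 + 3·495.4 = 1969 kN → 1480 kN.
Block shear: A_gv = 6240, A_nv = 4280, A_nt = 600 mm²; R_n = min(0.6F_uA_nv, 0.6F_yA_gv) + U_bs·F_u·A_nt = 1362 kN → 1020 kN.
Bolt shear governs: 789 kN.

789 kN (bolt shear governs)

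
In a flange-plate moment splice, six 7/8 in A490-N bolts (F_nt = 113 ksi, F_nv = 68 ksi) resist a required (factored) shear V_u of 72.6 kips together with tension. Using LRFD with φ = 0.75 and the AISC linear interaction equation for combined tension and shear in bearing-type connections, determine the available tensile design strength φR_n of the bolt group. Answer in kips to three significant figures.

A_b = π·0.875²/4 = 0.6013 in²; f_rv = 72.6 / (6 × 0.6013) = 20.12 ksi.
F'_nt = 1.3 F_nt − (F_nt / φF_nv) f_rv = 1.3·113 − (113/(0.75·68))·20.12 = 102.3 ksi, capped at F_nt → F'_nt = 102.3 ksi.
R_n = F'_nt · A_b · n = 102.3 × 0.6013 × 6 = 369.1 kips.
Design strength φR_n = 0.75 × 369.1 = 277 kips.

277 kips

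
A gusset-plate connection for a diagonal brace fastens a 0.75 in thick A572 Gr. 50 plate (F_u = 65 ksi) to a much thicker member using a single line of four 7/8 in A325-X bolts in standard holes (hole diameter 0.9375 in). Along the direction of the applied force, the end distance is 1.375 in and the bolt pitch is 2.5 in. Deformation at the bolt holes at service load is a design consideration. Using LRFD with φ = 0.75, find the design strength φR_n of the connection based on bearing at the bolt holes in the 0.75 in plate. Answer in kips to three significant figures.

Per bolt r_n = 1.2 l_c t F_u ≤ 2.4 d t F_u; upper limit = 2.4 × 0.875 × 0.75 × 65 = 102.4 kips.
Edge bolt: l_c = 1.375 − 0.9375/2 = 0.9062 in → 1.2 × 0.9062 × 0.75 × 65 = 53.02 → r_n = 53.02 kips.
Interior bolts: l_c = 2.5 − 0.9375 = 1.562 in → 1.2 × 1.562 × 0.75 × 65 = 91.41 → r_n = 91.41 kips.
R_n = 1 × 53.02 + 3 × 91.41 = 327.2 kips.
Design strength φR_n = 0.75 × 327.2 = 245 kips.

245 kips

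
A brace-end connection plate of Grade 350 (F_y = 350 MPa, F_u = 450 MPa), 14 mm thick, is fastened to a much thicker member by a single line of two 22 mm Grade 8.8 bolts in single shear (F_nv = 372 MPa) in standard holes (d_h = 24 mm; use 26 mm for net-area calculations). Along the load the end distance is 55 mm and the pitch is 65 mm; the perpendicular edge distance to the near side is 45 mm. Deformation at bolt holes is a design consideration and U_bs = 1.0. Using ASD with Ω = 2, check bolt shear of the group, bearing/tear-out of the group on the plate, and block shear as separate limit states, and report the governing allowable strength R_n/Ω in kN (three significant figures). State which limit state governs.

141 kN (bolt shear governs)

Bolt shear: A_b = π·22²/4 = 380.1 mm²; R_n = 372 × 380.1 × 2 × 1 / 1000 = 282.8 kN → 282.8 / 2 = 141 kN.
Bearing: edge l_c = 43, r_n = 325.1 kN; interior l_c = 41, r_n = 310 kN; R_n = 325.1 + 1·310 = 635 kN → 318 kN.
Block shear: A_gv = 1680, A_nv = 1134, A_nt = 448 mm²; R_n = min(0.6F_uA_nv, 0.6F_yA_gv) + U_bs·F_u·A_nt = 507.8 kN → 254 kN.
Bolt shear governs: 141 kN.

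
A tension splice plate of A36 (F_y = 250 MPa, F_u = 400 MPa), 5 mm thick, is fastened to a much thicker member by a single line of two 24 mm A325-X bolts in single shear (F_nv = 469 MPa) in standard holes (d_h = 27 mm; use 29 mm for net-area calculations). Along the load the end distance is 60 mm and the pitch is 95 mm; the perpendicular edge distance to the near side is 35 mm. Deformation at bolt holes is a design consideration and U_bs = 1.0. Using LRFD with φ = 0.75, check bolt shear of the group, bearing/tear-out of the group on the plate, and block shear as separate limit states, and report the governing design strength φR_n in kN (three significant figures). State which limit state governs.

Bolt shear: A_b = π·24²/4 = 452.4 mm²; R_n = 469 × 452.4 × 2 × 1 / 1000 = 424.3 kN → 0.75 × 424.3 = 318 kN.
Bearing: edge l_c = 46.5, r_n = 111.6 kN; interior l_c = 68, r_n = 115.2 kN; R_n = 111.6 + 1·115.2 = 226.8 kN → 170 kN.
Block shear: A_gv = 775, A_nv = 557.5, A_nt = 102.5 mm²; R_n = min(0.6F_uA_nv, 0.6F_yA_gv) + U_bs·F_u·A_nt = 157.2 kN → 118 kN.
Block shear governs: 118 kN.

118 kN (block shear governs)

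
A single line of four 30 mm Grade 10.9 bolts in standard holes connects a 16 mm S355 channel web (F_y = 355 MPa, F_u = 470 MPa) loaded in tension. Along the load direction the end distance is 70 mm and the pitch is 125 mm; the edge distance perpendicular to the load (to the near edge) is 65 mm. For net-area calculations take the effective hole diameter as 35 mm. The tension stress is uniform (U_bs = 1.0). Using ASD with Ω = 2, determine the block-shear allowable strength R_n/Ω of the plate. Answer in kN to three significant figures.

Shear plane L_v = 70 + 3·125 = 445 mm; A_gv = 445 × 16 = 7120 mm².
A_nv = (445 − 3.5·35) × 16 = 5160 mm².
A_nt = (65 − 0.5·35) × 16 = 760 mm².
0.6 F_u A_nv = 1455 kN; 0.6 F_y A_gv = 1517 kN → shear rupture governs the shear term.
R_n = 1455 + 1.0 × 470 × 760 / 1000 = 1812 kN.
Allowable strength R_n/Ω = 1812 / 2 = 906 kN.

906 kN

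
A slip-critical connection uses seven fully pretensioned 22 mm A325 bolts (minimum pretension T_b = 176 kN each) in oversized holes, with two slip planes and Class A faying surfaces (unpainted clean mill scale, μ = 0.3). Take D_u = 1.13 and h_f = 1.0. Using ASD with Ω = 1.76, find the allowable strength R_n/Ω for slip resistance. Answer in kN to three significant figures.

475 kN

R_n = μ · D_u · h_f · T_b · n_s · n_b = 0.3 × 1.13 × 1.0 × 176 × 2 × 7 = 835.3 kN.
Allowable strength R_n/Ω = 835.3 / 1.76 = 475 kN.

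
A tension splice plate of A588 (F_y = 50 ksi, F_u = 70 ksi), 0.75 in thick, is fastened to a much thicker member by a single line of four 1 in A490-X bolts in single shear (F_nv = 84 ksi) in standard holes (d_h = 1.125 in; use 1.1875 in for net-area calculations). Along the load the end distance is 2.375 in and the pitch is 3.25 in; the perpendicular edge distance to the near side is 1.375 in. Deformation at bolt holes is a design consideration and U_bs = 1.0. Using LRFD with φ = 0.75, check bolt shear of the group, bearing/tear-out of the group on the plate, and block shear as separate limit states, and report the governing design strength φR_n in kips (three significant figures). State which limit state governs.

Bolt shear: A_b = π·1²/4 = 0.7854 in²; R_n = 84 × 0.7854 × 4 × 1 = 263.9 kips → 0.75 × 263.9 = 198 kips.
Bearing: edge l_c = 1.812, r_n = 114.2 kips; interior l_c = 2.125, r_n = 126 kips; R_n = 114.2 + 3·126 = 492.2 kips → 369 kips.
Block shear: A_gv = 9.094, A_nv = 5.977, A_nt = 0.5859 in²; R_n = min(0.6F_uA_nv, 0.6F_yA_gv) + U_bs·F_u·A_nt = 292 kips → 219 kips.
Bolt shear governs: 198 kips.

198 kips (bolt shear governs)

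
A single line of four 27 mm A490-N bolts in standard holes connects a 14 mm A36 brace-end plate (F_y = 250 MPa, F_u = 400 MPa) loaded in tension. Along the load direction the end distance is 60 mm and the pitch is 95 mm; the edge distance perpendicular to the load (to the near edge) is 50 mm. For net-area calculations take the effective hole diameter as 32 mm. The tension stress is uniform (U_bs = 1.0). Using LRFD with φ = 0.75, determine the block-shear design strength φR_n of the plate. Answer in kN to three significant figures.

686 kN

Shear plane L_v = 60 + 3·95 = 345 mm; A_gv = 345 × 14 = 4830 mm².
A_nv = (345 − 3.5·32) × 14 = 3262 mm².
A_nt = (50 − 0.5·32) × 14 = 476 mm².
0.6 F_u A_nv = 782.9 kN; 0.6 F_y A_gv = 724.5 kN → shear yielding governs the shear term.
R_n = 724.5 + 1.0 × 400 × 476 / 1000 = 914.9 kN.
Design strength φR_n = 0.75 × 914.9 = 686 kN.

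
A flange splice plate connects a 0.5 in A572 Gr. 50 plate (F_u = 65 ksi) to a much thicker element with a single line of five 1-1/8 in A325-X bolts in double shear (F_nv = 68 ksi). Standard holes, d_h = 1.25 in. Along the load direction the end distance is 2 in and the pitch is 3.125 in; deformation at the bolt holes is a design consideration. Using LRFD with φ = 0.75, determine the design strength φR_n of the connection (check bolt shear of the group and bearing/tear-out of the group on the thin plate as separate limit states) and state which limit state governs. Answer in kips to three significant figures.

Bolt shear: A_b = π·1.125²/4 = 0.994 in²; R_n = 68 × 0.994 × 5 × 2 = 675.9 kips → 0.75 × 675.9 = 507 kips.
Bearing (1.2 l_c t F_u ≤ 2.4 d t F_u): upper limit = 2.4·1.125·0.5·65 = 87.75 kips.
  Edge l_c = 2 − 1.25/2 = 1.375 → r_n = 53.62 kips; interior l_c = 3.125 − 1.25 = 1.875 → r_n = 73.12 kips.
  R_n,bearing = 1·53.62 + 4·73.12 = 346.1 kips → 0.75 × 346.1 = 260 kips.
Bearing governs: 260 kips.

260 kips (bearing governs)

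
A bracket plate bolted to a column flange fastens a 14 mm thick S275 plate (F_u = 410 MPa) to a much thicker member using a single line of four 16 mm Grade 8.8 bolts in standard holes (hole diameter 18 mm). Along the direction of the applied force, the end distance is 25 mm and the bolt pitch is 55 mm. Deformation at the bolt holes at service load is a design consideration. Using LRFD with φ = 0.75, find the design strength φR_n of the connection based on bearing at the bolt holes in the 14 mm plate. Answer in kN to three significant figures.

579 kN

Per bolt r_n = 1.2 l_c t F_u ≤ 2.4 d t F_u; upper limit = 2.4 × 16 × 14 × 410 / 1000 = 220.4 kN.
Edge bolt: l_c = 25 − 18/2 = 16 mm → 1.2 × 16 × 14 × 410 / 1000 = 110.2 → r_n = 110.2 kN.
Interior bolts: l_c = 55 − 18 = 37 mm → 1.2 × 37 × 14 × 410 / 1000 = 254.9 → r_n = 220.4 kN.
R_n = 1 × 110.2 + 3 × 220.4 = 771.5 kN.
Design strength φR_n = 0.75 × 771.5 = 579 kN.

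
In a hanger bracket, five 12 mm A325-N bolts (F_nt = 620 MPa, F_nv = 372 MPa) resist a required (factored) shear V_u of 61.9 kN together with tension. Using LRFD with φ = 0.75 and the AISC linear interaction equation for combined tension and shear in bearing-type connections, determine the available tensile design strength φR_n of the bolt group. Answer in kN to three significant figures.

A_b = π·12²/4 = 113.1 mm²; f_rv = 61.9 × 1000 / (5 × 113.1) = 109.5 MPa.
F'_nt = 1.3 F_nt − (F_nt / φF_nv) f_rv = 1.3·620 − (620/(0.75·372))·109.5 = 562.7 MPa, capped at F_nt → F'_nt = 562.7 MPa.
R_n = F'_nt · A_b · n = 562.7 × 113.1 × 5 / 1000 = 318.2 kN.
Design strength φR_n = 0.75 × 318.2 = 239 kN.

239 kN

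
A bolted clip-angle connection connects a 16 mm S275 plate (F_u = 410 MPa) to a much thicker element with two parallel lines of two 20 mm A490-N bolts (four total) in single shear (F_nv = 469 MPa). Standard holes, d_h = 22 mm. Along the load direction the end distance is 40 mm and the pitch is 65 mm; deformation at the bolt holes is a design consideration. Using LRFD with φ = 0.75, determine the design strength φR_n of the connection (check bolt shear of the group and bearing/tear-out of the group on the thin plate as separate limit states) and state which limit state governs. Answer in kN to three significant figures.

442 kN (bolt shear governs)

Bolt shear: A_b = π·20²/4 = 314.2 mm²; R_n = 469 × 314.2 × 4 × 1 / 1000 = 589.4 kN → 0.75 × 589.4 = 442 kN.
Bearing (1.2 l_c t F_u ≤ 2.4 d t F_u): upper limit = 2.4·20·16·410 / 1000 = 314.9 kN.
  Edge l_c = 40 − 22/2 = 29 → r_n = 228.3 kN; interior l_c = 65 − 22 = 43 → r_n = 314.9 kN.
  R_n,bearing = 2·228.3 + 2·314.9 = 1086 kN → 0.75 × 1086 = 815 kN.
Bolt shear governs: 442 kN.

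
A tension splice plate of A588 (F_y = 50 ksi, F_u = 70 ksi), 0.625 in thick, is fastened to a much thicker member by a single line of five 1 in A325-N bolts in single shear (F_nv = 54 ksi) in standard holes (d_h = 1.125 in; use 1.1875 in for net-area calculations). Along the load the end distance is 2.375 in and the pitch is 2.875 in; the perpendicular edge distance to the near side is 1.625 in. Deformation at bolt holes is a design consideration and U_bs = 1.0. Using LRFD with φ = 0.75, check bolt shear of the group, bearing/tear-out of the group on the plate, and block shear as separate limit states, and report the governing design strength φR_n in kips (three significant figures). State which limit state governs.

159 kips (bolt shear governs)

Bolt shear: A_b = π·1²/4 = 0.7854 in²; R_n = 54 × 0.7854 × 5 × 1 = 212.1 kips → 0.75 × 212.1 = 159 kips.
Bearing: edge l_c = 1.812, r_n = 95.16 kips; interior l_c = 1.75, r_n = 91.88 kips; R_n = 95.16 + 4·91.88 = 462.7 kips → 347 kips.
Block shear: A_gv = 8.672, A_nv = 5.332, A_nt = 0.6445 in²; R_n = min(0.6F_uA_nv, 0.6F_yA_gv) + U_bs·F_u·A_nt = 269.1 kips → 202 kips.
Bolt shear governs: 159 kips.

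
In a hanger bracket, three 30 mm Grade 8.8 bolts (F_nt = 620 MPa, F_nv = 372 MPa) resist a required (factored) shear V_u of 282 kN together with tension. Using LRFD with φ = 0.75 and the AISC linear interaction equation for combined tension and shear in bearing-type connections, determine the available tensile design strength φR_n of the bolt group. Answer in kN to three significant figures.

812 kN

A_b = π·30²/4 = 706.9 mm²; f_rv = 282 × 1000 / (3 × 706.9) = 133 MPa.
F'_nt = 1.3 F_nt − (F_nt / φF_nv) f_rv = 1.3·620 − (620/(0.75·372))·133 = 510.5 MPa, capped at F_nt → F'_nt = 510.5 MPa.
R_n = F'_nt · A_b · n = 510.5 × 706.9 × 3 / 1000 = 1083 kN.
Design strength φR_n = 0.75 × 1083 = 812 kN.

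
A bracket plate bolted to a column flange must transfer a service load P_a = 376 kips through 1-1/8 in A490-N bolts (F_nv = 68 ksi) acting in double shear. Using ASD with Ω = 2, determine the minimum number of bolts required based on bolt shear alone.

6 bolts

A_b = π·1.125²/4 = 0.994 in².
Per-bolt allowable strength R_n/Ω = 68 × 0.994 × 2 / 2 = 67.59 kips.
n ≥ 376 / 67.59 = 5.563 → use 6 bolts.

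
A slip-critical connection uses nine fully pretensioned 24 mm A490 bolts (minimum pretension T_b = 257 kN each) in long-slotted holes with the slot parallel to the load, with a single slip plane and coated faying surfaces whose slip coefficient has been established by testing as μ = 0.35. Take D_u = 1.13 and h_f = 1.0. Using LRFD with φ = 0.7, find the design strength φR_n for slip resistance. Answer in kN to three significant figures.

R_n = μ · D_u · h_f · T_b · n_s · n_b = 0.35 × 1.13 × 1.0 × 257 × 1 × 9 = 914.8 kN.
Design strength φR_n = 0.7 × 914.8 = 640 kN.

640 kN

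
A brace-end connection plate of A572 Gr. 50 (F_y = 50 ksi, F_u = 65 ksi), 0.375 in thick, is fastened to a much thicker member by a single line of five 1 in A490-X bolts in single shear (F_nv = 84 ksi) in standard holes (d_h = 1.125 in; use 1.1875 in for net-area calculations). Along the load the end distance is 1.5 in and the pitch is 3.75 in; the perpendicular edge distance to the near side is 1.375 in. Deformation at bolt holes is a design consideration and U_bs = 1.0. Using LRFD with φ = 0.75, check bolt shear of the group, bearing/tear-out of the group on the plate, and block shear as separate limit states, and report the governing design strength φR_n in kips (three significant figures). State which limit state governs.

Bolt shear: A_b = π·1²/4 = 0.7854 in²; R_n = 84 × 0.7854 × 5 × 1 = 329.9 kips → 0.75 × 329.9 = 247 kips.
Bearing: edge l_c = 0.9375, r_n = 27.42 kips; interior l_c = 2.625, r_n = 58.5 kips; R_n = 27.42 + 4·58.5 = 261.4 kips → 196 kips.
Block shear: A_gv = 6.188, A_nv = 4.184, A_nt = 0.293 in²; R_n = min(0.6F_uA_nv, 0.6F_yA_gv) + U_bs·F_u·A_nt = 182.2 kips → 137 kips.
Block shear governs: 137 kips.

137 kips (block shear governs)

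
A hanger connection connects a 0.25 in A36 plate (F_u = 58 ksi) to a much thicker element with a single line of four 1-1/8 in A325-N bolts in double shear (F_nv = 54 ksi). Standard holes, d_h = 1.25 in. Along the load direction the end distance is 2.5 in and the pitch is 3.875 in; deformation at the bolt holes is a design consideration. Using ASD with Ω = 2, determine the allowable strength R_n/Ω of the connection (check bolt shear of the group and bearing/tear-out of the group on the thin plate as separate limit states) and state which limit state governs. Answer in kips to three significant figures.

Bolt shear: A_b = π·1.125²/4 = 0.994 in²; R_n = 54 × 0.994 × 4 × 2 = 429.4 kips → 429.4 / 2 = 215 kips.
Bearing (1.2 l_c t F_u ≤ 2.4 d t F_u): upper limit = 2.4·1.125·0.25·58 = 39.15 kips.
  Edge l_c = 2.5 − 1.25/2 = 1.875 → r_n = 32.62 kips; interior l_c = 3.875 − 1.25 = 2.625 → r_n = 39.15 kips.
  R_n,bearing = 1·32.62 + 3·39.15 = 150.1 kips → 150.1 / 2 = 75 kips.
Bearing governs: 75 kips.

75 kips (bearing governs)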